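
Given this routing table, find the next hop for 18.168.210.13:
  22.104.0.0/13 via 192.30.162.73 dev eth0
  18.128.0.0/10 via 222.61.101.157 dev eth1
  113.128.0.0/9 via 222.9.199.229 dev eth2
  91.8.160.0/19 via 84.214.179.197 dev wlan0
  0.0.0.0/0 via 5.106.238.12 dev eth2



Longest prefix match for 18.168.210.13:
  /13 22.104.0.0: no
  /10 18.128.0.0: MATCH
  /9 113.128.0.0: no
  /19 91.8.160.0: no
  /0 0.0.0.0: MATCH
Selected: next-hop 222.61.101.157 via eth1 (matched /10)


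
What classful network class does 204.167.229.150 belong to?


First octet: 204
Binary: 11001100
110xxxxx -> Class C (192-223)
Class C, default mask 255.255.255.0 (/24)


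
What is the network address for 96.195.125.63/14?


IP:   01100000.11000011.01111101.00111111
Mask: 11111111.11111100.00000000.00000000
AND operation:
Net:  01100000.11000000.00000000.00000000
Network: 96.192.0.0/14


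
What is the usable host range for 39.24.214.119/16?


Network: 39.24.0.0
Broadcast: 39.24.255.255
First usable = network + 1
Last usable = broadcast - 1
Range: 39.24.0.1 to 39.24.255.254


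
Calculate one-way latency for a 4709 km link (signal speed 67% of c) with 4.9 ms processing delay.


Speed = 0.67 * 3e5 km/s = 201000 km/s
Propagation delay = 4709 / 201000 = 0.0234 s = 23.4279 ms
Processing delay = 4.9 ms
Total one-way latency = 28.3279 ms


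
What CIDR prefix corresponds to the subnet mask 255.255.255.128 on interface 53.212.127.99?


Binary: 11111111.11111111.11111111.10000000
Count leading 1s
Prefix: /25


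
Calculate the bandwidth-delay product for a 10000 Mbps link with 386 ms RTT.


BDP = bandwidth * RTT
= 10000 Mbps * 386 ms
= 10000 * 1e6 * 386 / 1000 bits
= 3860000000 bits
= 482500000 bytes
= 471191.4062 KB
BDP = 3860000000 bits (482500000 bytes)


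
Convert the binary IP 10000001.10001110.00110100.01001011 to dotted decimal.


10000001 = 129
10001110 = 142
00110100 = 52
01001011 = 75
IP: 129.142.52.75


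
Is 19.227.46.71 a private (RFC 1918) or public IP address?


RFC 1918 private ranges:
  10.0.0.0/8 (10.0.0.0 - 10.255.255.255)
  172.16.0.0/12 (172.16.0.0 - 172.31.255.255)
  192.168.0.0/16 (192.168.0.0 - 192.168.255.255)
Public (not in any RFC 1918 range)


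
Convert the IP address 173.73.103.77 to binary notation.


173 = 10101101
73 = 01001001
103 = 01100111
77 = 01001101
Binary: 10101101.01001001.01100111.01001101


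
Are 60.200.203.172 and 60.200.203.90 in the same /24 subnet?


Mask: 255.255.255.0
60.200.203.172 AND mask = 60.200.203.0
60.200.203.90 AND mask = 60.200.203.0
Yes, same subnet (60.200.203.0)


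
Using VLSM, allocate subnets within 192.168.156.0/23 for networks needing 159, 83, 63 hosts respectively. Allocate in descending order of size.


159 hosts -> /24 (254 usable): 192.168.156.0/24
83 hosts -> /25 (126 usable): 192.168.157.0/25
63 hosts -> /25 (126 usable): 192.168.157.128/25
Allocation: 192.168.156.0/24 (159 hosts, 254 usable); 192.168.157.0/25 (83 hosts, 126 usable); 192.168.157.128/25 (63 hosts, 126 usable)


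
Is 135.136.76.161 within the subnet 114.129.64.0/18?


Subnet network: 114.129.64.0
Test IP AND mask: 135.136.64.0
No, 135.136.76.161 is not in 114.129.64.0/18


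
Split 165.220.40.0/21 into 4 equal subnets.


New prefix = 21 + 2 = 23
Each subnet has 512 addresses
  165.220.40.0/23
  165.220.42.0/23
  165.220.44.0/23
  165.220.46.0/23
Subnets: 165.220.40.0/23, 165.220.42.0/23, 165.220.44.0/23, 165.220.46.0/23


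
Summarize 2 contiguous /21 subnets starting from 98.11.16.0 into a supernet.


Original prefix: /21
Number of subnets: 2 = 2^1
New prefix = 21 - 1 = 20
Supernet: 98.11.16.0/20


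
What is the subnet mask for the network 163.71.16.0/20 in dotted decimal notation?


/20 means 20 network bits, 12 host bits
Binary: 11111111111111111111000000000000
Mask: 255.255.240.0


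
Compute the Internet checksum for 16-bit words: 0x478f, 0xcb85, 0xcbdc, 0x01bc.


Sum all words (with carry folding):
+ 0x478f = 0x478f
+ 0xcb85 = 0x1315
+ 0xcbdc = 0xdef1
+ 0x01bc = 0xe0ad
One's complement: ~0xe0ad
Checksum = 0x1f52


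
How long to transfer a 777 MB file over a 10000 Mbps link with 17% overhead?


Effective throughput = 10000 * (1 - 17/100) = 8300 Mbps
File size in Mb = 777 * 8 = 6216 Mb
Time = 6216 / 8300
Time = 0.7489 seconds


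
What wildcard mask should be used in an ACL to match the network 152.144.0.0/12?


Subnet mask: 255.240.0.0
Wildcard = 255.255.255.255 - subnet mask
255 - 255 = 0
255 - 240 = 15
255 - 0 = 255
255 - 0 = 255
Wildcard: 0.15.255.255


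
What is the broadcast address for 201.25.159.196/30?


Network: 201.25.159.196/30
Host bits = 2
Set all host bits to 1:
Broadcast: 201.25.159.199


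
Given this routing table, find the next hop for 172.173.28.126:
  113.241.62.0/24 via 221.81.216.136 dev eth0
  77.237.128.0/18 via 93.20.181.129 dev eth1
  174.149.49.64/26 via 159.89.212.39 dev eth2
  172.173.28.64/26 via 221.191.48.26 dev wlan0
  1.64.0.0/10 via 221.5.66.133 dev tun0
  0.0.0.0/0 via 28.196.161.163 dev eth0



Longest prefix match for 172.173.28.126:
  /24 113.241.62.0: no
  /18 77.237.128.0: no
  /26 174.149.49.64: no
  /26 172.173.28.64: MATCH
  /10 1.64.0.0: no
  /0 0.0.0.0: MATCH
Selected: next-hop 221.191.48.26 via wlan0 (matched /26)


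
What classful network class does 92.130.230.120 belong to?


First octet: 92
Binary: 01011100
0xxxxxxx -> Class A (1-126)
Class A, default mask 255.0.0.0 (/8)


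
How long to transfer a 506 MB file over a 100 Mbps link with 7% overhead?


Effective throughput = 100 * (1 - 7/100) = 93 Mbps
File size in Mb = 506 * 8 = 4048 Mb
Time = 4048 / 93
Time = 43.5269 seconds


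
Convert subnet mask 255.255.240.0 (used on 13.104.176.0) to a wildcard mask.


Subnet mask: 255.255.240.0
Wildcard = 255.255.255.255 - subnet mask
255 - 255 = 0
255 - 255 = 0
255 - 240 = 15
255 - 0 = 255
Wildcard: 0.0.15.255


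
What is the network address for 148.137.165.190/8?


IP:   10010100.10001001.10100101.10111110
Mask: 11111111.00000000.00000000.00000000
AND operation:
Net:  10010100.00000000.00000000.00000000
Network: 148.0.0.0/8


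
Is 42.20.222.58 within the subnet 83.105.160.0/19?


Subnet network: 83.105.160.0
Test IP AND mask: 42.20.192.0
No, 42.20.222.58 is not in 83.105.160.0/19


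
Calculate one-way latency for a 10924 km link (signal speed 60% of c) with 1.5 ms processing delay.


Speed = 0.6 * 3e5 km/s = 180000 km/s
Propagation delay = 10924 / 180000 = 0.0607 s = 60.6889 ms
Processing delay = 1.5 ms
Total one-way latency = 62.1889 ms


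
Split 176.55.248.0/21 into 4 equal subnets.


New prefix = 21 + 2 = 23
Each subnet has 512 addresses
  176.55.248.0/23
  176.55.250.0/23
  176.55.252.0/23
  176.55.254.0/23
Subnets: 176.55.248.0/23, 176.55.250.0/23, 176.55.252.0/23, 176.55.254.0/23


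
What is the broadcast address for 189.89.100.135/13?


Network: 189.88.0.0/13
Host bits = 19
Set all host bits to 1:
Broadcast: 189.95.255.255


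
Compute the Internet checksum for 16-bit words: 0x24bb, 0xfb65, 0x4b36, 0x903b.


Sum all words (with carry folding):
+ 0x24bb = 0x24bb
+ 0xfb65 = 0x2021
+ 0x4b36 = 0x6b57
+ 0x903b = 0xfb92
One's complement: ~0xfb92
Checksum = 0x046d


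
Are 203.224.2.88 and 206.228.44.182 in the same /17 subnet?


Mask: 255.255.128.0
203.224.2.88 AND mask = 203.224.0.0
206.228.44.182 AND mask = 206.228.0.0
No, different subnets (203.224.0.0 vs 206.228.0.0)


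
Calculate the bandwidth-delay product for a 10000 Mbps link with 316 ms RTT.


BDP = bandwidth * RTT
= 10000 Mbps * 316 ms
= 10000 * 1e6 * 316 / 1000 bits
= 3160000000 bits
= 395000000 bytes
= 385742.1875 KB
BDP = 3160000000 bits (395000000 bytes)


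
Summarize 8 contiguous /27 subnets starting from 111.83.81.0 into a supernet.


Original prefix: /27
Number of subnets: 8 = 2^3
New prefix = 27 - 3 = 24
Supernet: 111.83.81.0/24


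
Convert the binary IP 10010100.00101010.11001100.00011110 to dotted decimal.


10010100 = 148
00101010 = 42
11001100 = 204
00011110 = 30
IP: 148.42.204.30


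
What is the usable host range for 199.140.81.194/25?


Network: 199.140.81.128
Broadcast: 199.140.81.255
First usable = network + 1
Last usable = broadcast - 1
Range: 199.140.81.129 to 199.140.81.254


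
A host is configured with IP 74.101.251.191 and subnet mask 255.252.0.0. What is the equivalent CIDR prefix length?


Binary: 11111111.11111100.00000000.00000000
Count leading 1s
Prefix: /14


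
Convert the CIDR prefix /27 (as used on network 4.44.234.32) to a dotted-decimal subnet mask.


/27 means 27 network bits, 5 host bits
Binary: 11111111111111111111111111100000
Mask: 255.255.255.224


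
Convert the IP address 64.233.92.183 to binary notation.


64 = 01000000
233 = 11101001
92 = 01011100
183 = 10110111
Binary: 01000000.11101001.01011100.10110111


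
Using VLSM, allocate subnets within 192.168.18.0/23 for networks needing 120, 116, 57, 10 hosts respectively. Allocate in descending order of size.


120 hosts -> /25 (126 usable): 192.168.18.0/25
116 hosts -> /25 (126 usable): 192.168.18.128/25
57 hosts -> /26 (62 usable): 192.168.19.0/26
10 hosts -> /28 (14 usable): 192.168.19.64/28
Allocation: 192.168.18.0/25 (120 hosts, 126 usable); 192.168.18.128/25 (116 hosts, 126 usable); 192.168.19.0/26 (57 hosts, 62 usable); 192.168.19.64/28 (10 hosts, 14 usable)


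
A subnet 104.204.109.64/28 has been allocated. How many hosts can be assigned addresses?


Host bits = 32 - 28 = 4
Total addresses = 2^4 = 16
Usable = total - 2 (network and broadcast)
Usable hosts: 14


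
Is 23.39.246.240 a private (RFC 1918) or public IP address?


RFC 1918 private ranges:
  10.0.0.0/8 (10.0.0.0 - 10.255.255.255)
  172.16.0.0/12 (172.16.0.0 - 172.31.255.255)
  192.168.0.0/16 (192.168.0.0 - 192.168.255.255)
Public (not in any RFC 1918 range)


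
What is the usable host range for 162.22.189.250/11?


Network: 162.0.0.0
Broadcast: 162.31.255.255
First usable = network + 1
Last usable = broadcast - 1
Range: 162.0.0.1 to 162.31.255.254


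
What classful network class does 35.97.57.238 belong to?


First octet: 35
Binary: 00100011
0xxxxxxx -> Class A (1-126)
Class A, default mask 255.0.0.0 (/8)


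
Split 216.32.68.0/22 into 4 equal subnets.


New prefix = 22 + 2 = 24
Each subnet has 256 addresses
  216.32.68.0/24
  216.32.69.0/24
  216.32.70.0/24
  216.32.71.0/24
Subnets: 216.32.68.0/24, 216.32.69.0/24, 216.32.70.0/24, 216.32.71.0/24


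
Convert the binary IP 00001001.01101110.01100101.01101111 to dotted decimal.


00001001 = 9
01101110 = 110
01100101 = 101
01101111 = 111
IP: 9.110.101.111


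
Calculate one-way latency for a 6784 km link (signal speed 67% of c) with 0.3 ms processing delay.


Speed = 0.67 * 3e5 km/s = 201000 km/s
Propagation delay = 6784 / 201000 = 0.0338 s = 33.7512 ms
Processing delay = 0.3 ms
Total one-way latency = 34.0512 ms


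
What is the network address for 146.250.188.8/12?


IP:   10010010.11111010.10111100.00001000
Mask: 11111111.11110000.00000000.00000000
AND operation:
Net:  10010010.11110000.00000000.00000000
Network: 146.240.0.0/12


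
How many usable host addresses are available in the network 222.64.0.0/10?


Host bits = 32 - 10 = 22
Total addresses = 2^22 = 4194304
Usable = total - 2 (network and broadcast)
Usable hosts: 4194302


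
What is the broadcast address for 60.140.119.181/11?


Network: 60.128.0.0/11
Host bits = 21
Set all host bits to 1:
Broadcast: 60.159.255.255


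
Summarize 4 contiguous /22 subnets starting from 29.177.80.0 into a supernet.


Original prefix: /22
Number of subnets: 4 = 2^2
New prefix = 22 - 2 = 20
Supernet: 29.177.80.0/20


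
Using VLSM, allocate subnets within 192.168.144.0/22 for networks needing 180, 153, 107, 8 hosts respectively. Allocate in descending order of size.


180 hosts -> /24 (254 usable): 192.168.144.0/24
153 hosts -> /24 (254 usable): 192.168.145.0/24
107 hosts -> /25 (126 usable): 192.168.146.0/25
8 hosts -> /28 (14 usable): 192.168.146.128/28
Allocation: 192.168.144.0/24 (180 hosts, 254 usable); 192.168.145.0/24 (153 hosts, 254 usable); 192.168.146.0/25 (107 hosts, 126 usable); 192.168.146.128/28 (8 hosts, 14 usable)


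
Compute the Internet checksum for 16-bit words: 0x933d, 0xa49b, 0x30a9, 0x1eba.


Sum all words (with carry folding):
+ 0x933d = 0x933d
+ 0xa49b = 0x37d9
+ 0x30a9 = 0x6882
+ 0x1eba = 0x873c
One's complement: ~0x873c
Checksum = 0x78c3


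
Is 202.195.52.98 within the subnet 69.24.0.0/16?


Subnet network: 69.24.0.0
Test IP AND mask: 202.195.0.0
No, 202.195.52.98 is not in 69.24.0.0/16


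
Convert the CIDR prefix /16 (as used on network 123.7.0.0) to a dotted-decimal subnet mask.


/16 means 16 network bits, 16 host bits
Binary: 11111111111111110000000000000000
Mask: 255.255.0.0


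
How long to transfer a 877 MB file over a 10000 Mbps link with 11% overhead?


Effective throughput = 10000 * (1 - 11/100) = 8900 Mbps
File size in Mb = 877 * 8 = 7016 Mb
Time = 7016 / 8900
Time = 0.7883 seconds


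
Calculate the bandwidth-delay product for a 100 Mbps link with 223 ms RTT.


BDP = bandwidth * RTT
= 100 Mbps * 223 ms
= 100 * 1e6 * 223 / 1000 bits
= 22300000 bits
= 2787500 bytes
= 2722.168 KB
BDP = 22300000 bits (2787500 bytes)


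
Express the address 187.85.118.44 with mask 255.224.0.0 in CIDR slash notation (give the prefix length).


Binary: 11111111.11100000.00000000.00000000
Count leading 1s
Prefix: /11


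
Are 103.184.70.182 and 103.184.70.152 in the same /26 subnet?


Mask: 255.255.255.192
103.184.70.182 AND mask = 103.184.70.128
103.184.70.152 AND mask = 103.184.70.128
Yes, same subnet (103.184.70.128)


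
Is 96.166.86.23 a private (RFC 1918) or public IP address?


RFC 1918 private ranges:
  10.0.0.0/8 (10.0.0.0 - 10.255.255.255)
  172.16.0.0/12 (172.16.0.0 - 172.31.255.255)
  192.168.0.0/16 (192.168.0.0 - 192.168.255.255)
Public (not in any RFC 1918 range)


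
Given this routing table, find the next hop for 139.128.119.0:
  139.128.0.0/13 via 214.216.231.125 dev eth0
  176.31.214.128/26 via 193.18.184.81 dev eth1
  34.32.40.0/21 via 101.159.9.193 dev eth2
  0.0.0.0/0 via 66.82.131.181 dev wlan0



Longest prefix match for 139.128.119.0:
  /13 139.128.0.0: MATCH
  /26 176.31.214.128: no
  /21 34.32.40.0: no
  /0 0.0.0.0: MATCH
Selected: next-hop 214.216.231.125 via eth0 (matched /13)


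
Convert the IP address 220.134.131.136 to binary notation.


220 = 11011100
134 = 10000110
131 = 10000011
136 = 10001000
Binary: 11011100.10000110.10000011.10001000


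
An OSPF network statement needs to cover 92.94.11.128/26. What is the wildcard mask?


Subnet mask: 255.255.255.192
Wildcard = 255.255.255.255 - subnet mask
255 - 255 = 0
255 - 255 = 0
255 - 255 = 0
255 - 192 = 63
Wildcard: 0.0.0.63


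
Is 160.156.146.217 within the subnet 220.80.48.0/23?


Subnet network: 220.80.48.0
Test IP AND mask: 160.156.146.0
No, 160.156.146.217 is not in 220.80.48.0/23


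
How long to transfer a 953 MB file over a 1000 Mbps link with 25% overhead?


Effective throughput = 1000 * (1 - 25/100) = 750 Mbps
File size in Mb = 953 * 8 = 7624 Mb
Time = 7624 / 750
Time = 10.1653 seconds


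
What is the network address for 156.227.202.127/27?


IP:   10011100.11100011.11001010.01111111
Mask: 11111111.11111111.11111111.11100000
AND operation:
Net:  10011100.11100011.11001010.01100000
Network: 156.227.202.96/27


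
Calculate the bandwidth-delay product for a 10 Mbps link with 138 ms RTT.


BDP = bandwidth * RTT
= 10 Mbps * 138 ms
= 10 * 1e6 * 138 / 1000 bits
= 1380000 bits
= 172500 bytes
= 168.457 KB
BDP = 1380000 bits (172500 bytes)


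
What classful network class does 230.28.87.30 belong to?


First octet: 230
Binary: 11100110
1110xxxx -> Class D (224-239)
Class D (multicast), default mask N/A


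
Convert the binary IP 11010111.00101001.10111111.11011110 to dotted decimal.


11010111 = 215
00101001 = 41
10111111 = 191
11011110 = 222
IP: 215.41.191.222


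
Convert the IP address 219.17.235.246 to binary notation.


219 = 11011011
17 = 00010001
235 = 11101011
246 = 11110110
Binary: 11011011.00010001.11101011.11110110


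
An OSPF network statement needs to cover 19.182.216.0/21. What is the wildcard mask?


Subnet mask: 255.255.248.0
Wildcard = 255.255.255.255 - subnet mask
255 - 255 = 0
255 - 255 = 0
255 - 248 = 7
255 - 0 = 255
Wildcard: 0.0.7.255


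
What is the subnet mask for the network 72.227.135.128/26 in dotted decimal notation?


/26 means 26 network bits, 6 host bits
Binary: 11111111111111111111111111000000
Mask: 255.255.255.192


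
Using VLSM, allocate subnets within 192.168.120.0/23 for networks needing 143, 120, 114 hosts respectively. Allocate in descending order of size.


143 hosts -> /24 (254 usable): 192.168.120.0/24
120 hosts -> /25 (126 usable): 192.168.121.0/25
114 hosts -> /25 (126 usable): 192.168.121.128/25
Allocation: 192.168.120.0/24 (143 hosts, 254 usable); 192.168.121.0/25 (120 hosts, 126 usable); 192.168.121.128/25 (114 hosts, 126 usable)


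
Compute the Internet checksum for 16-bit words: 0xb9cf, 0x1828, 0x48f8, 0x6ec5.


Sum all words (with carry folding):
+ 0xb9cf = 0xb9cf
+ 0x1828 = 0xd1f7
+ 0x48f8 = 0x1af0
+ 0x6ec5 = 0x89b5
One's complement: ~0x89b5
Checksum = 0x764a


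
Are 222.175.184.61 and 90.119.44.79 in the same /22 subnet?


Mask: 255.255.252.0
222.175.184.61 AND mask = 222.175.184.0
90.119.44.79 AND mask = 90.119.44.0
No, different subnets (222.175.184.0 vs 90.119.44.0)


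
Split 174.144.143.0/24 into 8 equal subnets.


New prefix = 24 + 3 = 27
Each subnet has 32 addresses
  174.144.143.0/27
  174.144.143.32/27
  174.144.143.64/27
  174.144.143.96/27
  174.144.143.128/27
  174.144.143.160/27
  174.144.143.192/27
  174.144.143.224/27
Subnets: 174.144.143.0/27, 174.144.143.32/27, 174.144.143.64/27, 174.144.143.96/27, 174.144.143.128/27, 174.144.143.160/27, 174.144.143.192/27, 174.144.143.224/27


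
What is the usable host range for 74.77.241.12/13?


Network: 74.72.0.0
Broadcast: 74.79.255.255
First usable = network + 1
Last usable = broadcast - 1
Range: 74.72.0.1 to 74.79.255.254


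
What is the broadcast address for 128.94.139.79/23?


Network: 128.94.138.0/23
Host bits = 9
Set all host bits to 1:
Broadcast: 128.94.139.255


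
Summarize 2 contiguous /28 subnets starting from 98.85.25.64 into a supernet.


Original prefix: /28
Number of subnets: 2 = 2^1
New prefix = 28 - 1 = 27
Supernet: 98.85.25.64/27


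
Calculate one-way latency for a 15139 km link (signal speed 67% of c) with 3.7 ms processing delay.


Speed = 0.67 * 3e5 km/s = 201000 km/s
Propagation delay = 15139 / 201000 = 0.0753 s = 75.3184 ms
Processing delay = 3.7 ms
Total one-way latency = 79.0184 ms


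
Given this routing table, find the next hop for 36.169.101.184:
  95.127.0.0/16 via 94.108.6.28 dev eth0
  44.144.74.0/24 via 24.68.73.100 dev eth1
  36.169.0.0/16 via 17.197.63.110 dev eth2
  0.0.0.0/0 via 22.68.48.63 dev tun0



Longest prefix match for 36.169.101.184:
  /16 95.127.0.0: no
  /24 44.144.74.0: no
  /16 36.169.0.0: MATCH
  /0 0.0.0.0: MATCH
Selected: next-hop 17.197.63.110 via eth2 (matched /16)


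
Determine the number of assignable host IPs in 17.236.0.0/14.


Host bits = 32 - 14 = 18
Total addresses = 2^18 = 262144
Usable = total - 2 (network and broadcast)
Usable hosts: 262142


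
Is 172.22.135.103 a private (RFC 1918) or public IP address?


RFC 1918 private ranges:
  10.0.0.0/8 (10.0.0.0 - 10.255.255.255)
  172.16.0.0/12 (172.16.0.0 - 172.31.255.255)
  192.168.0.0/16 (192.168.0.0 - 192.168.255.255)
Private (in 172.16.0.0/12)


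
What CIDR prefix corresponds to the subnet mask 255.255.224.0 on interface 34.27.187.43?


Binary: 11111111.11111111.11100000.00000000
Count leading 1s
Prefix: /19


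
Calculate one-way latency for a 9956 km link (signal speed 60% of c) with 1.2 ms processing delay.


Speed = 0.6 * 3e5 km/s = 180000 km/s
Propagation delay = 9956 / 180000 = 0.0553 s = 55.3111 ms
Processing delay = 1.2 ms
Total one-way latency = 56.5111 ms


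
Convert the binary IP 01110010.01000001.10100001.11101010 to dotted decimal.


01110010 = 114
01000001 = 65
10100001 = 161
11101010 = 234
IP: 114.65.161.234


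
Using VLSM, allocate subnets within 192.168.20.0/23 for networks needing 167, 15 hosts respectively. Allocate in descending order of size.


167 hosts -> /24 (254 usable): 192.168.20.0/24
15 hosts -> /27 (30 usable): 192.168.21.0/27
Allocation: 192.168.20.0/24 (167 hosts, 254 usable); 192.168.21.0/27 (15 hosts, 30 usable)


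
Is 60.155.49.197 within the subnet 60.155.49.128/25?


Subnet network: 60.155.49.128
Test IP AND mask: 60.155.49.128
Yes, 60.155.49.197 is in 60.155.49.128/25


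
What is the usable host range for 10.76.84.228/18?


Network: 10.76.64.0
Broadcast: 10.76.127.255
First usable = network + 1
Last usable = broadcast - 1
Range: 10.76.64.1 to 10.76.127.254


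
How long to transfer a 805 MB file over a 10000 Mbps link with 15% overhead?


Effective throughput = 10000 * (1 - 15/100) = 8500 Mbps
File size in Mb = 805 * 8 = 6440 Mb
Time = 6440 / 8500
Time = 0.7576 seconds


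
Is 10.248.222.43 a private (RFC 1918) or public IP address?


RFC 1918 private ranges:
  10.0.0.0/8 (10.0.0.0 - 10.255.255.255)
  172.16.0.0/12 (172.16.0.0 - 172.31.255.255)
  192.168.0.0/16 (192.168.0.0 - 192.168.255.255)
Private (in 10.0.0.0/8)


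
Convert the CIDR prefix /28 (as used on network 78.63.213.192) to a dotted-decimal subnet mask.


/28 means 28 network bits, 4 host bits
Binary: 11111111111111111111111111110000
Mask: 255.255.255.240


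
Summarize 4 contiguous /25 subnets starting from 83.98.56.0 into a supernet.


Original prefix: /25
Number of subnets: 4 = 2^2
New prefix = 25 - 2 = 23
Supernet: 83.98.56.0/23


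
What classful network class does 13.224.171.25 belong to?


First octet: 13
Binary: 00001101
0xxxxxxx -> Class A (1-126)
Class A, default mask 255.0.0.0 (/8)


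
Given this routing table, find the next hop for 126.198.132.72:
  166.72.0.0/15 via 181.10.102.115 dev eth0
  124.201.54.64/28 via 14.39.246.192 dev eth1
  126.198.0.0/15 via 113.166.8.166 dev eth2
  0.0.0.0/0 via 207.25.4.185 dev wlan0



Longest prefix match for 126.198.132.72:
  /15 166.72.0.0: no
  /28 124.201.54.64: no
  /15 126.198.0.0: MATCH
  /0 0.0.0.0: MATCH
Selected: next-hop 113.166.8.166 via eth2 (matched /15)


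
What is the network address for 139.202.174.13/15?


IP:   10001011.11001010.10101110.00001101
Mask: 11111111.11111110.00000000.00000000
AND operation:
Net:  10001011.11001010.00000000.00000000
Network: 139.202.0.0/15


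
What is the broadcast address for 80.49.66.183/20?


Network: 80.49.64.0/20
Host bits = 12
Set all host bits to 1:
Broadcast: 80.49.79.255


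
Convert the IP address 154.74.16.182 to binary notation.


154 = 10011010
74 = 01001010
16 = 00010000
182 = 10110110
Binary: 10011010.01001010.00010000.10110110


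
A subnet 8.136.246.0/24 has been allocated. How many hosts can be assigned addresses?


Host bits = 32 - 24 = 8
Total addresses = 2^8 = 256
Usable = total - 2 (network and broadcast)
Usable hosts: 254


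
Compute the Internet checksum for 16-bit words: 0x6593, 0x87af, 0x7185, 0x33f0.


Sum all words (with carry folding):
+ 0x6593 = 0x6593
+ 0x87af = 0xed42
+ 0x7185 = 0x5ec8
+ 0x33f0 = 0x92b8
One's complement: ~0x92b8
Checksum = 0x6d47


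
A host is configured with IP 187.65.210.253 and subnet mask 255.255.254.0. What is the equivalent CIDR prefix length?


Binary: 11111111.11111111.11111110.00000000
Count leading 1s
Prefix: /23


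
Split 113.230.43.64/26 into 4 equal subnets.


New prefix = 26 + 2 = 28
Each subnet has 16 addresses
  113.230.43.64/28
  113.230.43.80/28
  113.230.43.96/28
  113.230.43.112/28
Subnets: 113.230.43.64/28, 113.230.43.80/28, 113.230.43.96/28, 113.230.43.112/28


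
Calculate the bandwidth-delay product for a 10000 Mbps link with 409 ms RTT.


BDP = bandwidth * RTT
= 10000 Mbps * 409 ms
= 10000 * 1e6 * 409 / 1000 bits
= 4090000000 bits
= 511250000 bytes
= 499267.5781 KB
BDP = 4090000000 bits (511250000 bytes)


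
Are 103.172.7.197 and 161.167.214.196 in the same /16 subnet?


Mask: 255.255.0.0
103.172.7.197 AND mask = 103.172.0.0
161.167.214.196 AND mask = 161.167.0.0
No, different subnets (103.172.0.0 vs 161.167.0.0)


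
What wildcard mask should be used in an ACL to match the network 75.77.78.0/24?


Subnet mask: 255.255.255.0
Wildcard = 255.255.255.255 - subnet mask
255 - 255 = 0
255 - 255 = 0
255 - 255 = 0
255 - 0 = 255
Wildcard: 0.0.0.255


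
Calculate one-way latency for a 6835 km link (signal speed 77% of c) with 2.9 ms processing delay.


Speed = 0.77 * 3e5 km/s = 231000 km/s
Propagation delay = 6835 / 231000 = 0.0296 s = 29.5887 ms
Processing delay = 2.9 ms
Total one-way latency = 32.4887 ms


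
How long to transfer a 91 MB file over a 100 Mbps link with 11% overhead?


Effective throughput = 100 * (1 - 11/100) = 89 Mbps
File size in Mb = 91 * 8 = 728 Mb
Time = 728 / 89
Time = 8.1798 seconds


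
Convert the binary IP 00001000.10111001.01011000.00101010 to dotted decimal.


00001000 = 8
10111001 = 185
01011000 = 88
00101010 = 42
IP: 8.185.88.42


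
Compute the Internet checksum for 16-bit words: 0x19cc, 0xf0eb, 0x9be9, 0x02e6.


Sum all words (with carry folding):
+ 0x19cc = 0x19cc
+ 0xf0eb = 0x0ab8
+ 0x9be9 = 0xa6a1
+ 0x02e6 = 0xa987
One's complement: ~0xa987
Checksum = 0x5678


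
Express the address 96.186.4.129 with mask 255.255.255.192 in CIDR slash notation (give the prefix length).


Binary: 11111111.11111111.11111111.11000000
Count leading 1s
Prefix: /26


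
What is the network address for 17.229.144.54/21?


IP:   00010001.11100101.10010000.00110110
Mask: 11111111.11111111.11111000.00000000
AND operation:
Net:  00010001.11100101.10010000.00000000
Network: 17.229.144.0/21


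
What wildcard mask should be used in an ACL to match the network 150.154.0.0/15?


Subnet mask: 255.254.0.0
Wildcard = 255.255.255.255 - subnet mask
255 - 255 = 0
255 - 254 = 1
255 - 0 = 255
255 - 0 = 255
Wildcard: 0.1.255.255


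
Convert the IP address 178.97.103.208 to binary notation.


178 = 10110010
97 = 01100001
103 = 01100111
208 = 11010000
Binary: 10110010.01100001.01100111.11010000


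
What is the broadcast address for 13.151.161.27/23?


Network: 13.151.160.0/23
Host bits = 9
Set all host bits to 1:
Broadcast: 13.151.161.255


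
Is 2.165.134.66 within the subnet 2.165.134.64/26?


Subnet network: 2.165.134.64
Test IP AND mask: 2.165.134.64
Yes, 2.165.134.66 is in 2.165.134.64/26


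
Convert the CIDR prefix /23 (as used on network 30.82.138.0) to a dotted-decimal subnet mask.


/23 means 23 network bits, 9 host bits
Binary: 11111111111111111111111000000000
Mask: 255.255.254.0


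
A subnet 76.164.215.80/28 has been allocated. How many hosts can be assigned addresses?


Host bits = 32 - 28 = 4
Total addresses = 2^4 = 16
Usable = total - 2 (network and broadcast)
Usable hosts: 14


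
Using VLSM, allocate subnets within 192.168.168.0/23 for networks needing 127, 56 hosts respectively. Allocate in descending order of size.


127 hosts -> /24 (254 usable): 192.168.168.0/24
56 hosts -> /26 (62 usable): 192.168.169.0/26
Allocation: 192.168.168.0/24 (127 hosts, 254 usable); 192.168.169.0/26 (56 hosts, 62 usable)


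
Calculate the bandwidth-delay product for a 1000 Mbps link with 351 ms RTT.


BDP = bandwidth * RTT
= 1000 Mbps * 351 ms
= 1000 * 1e6 * 351 / 1000 bits
= 351000000 bits
= 43875000 bytes
= 42846.6797 KB
BDP = 351000000 bits (43875000 bytes)


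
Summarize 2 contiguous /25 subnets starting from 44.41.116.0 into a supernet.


Original prefix: /25
Number of subnets: 2 = 2^1
New prefix = 25 - 1 = 24
Supernet: 44.41.116.0/24


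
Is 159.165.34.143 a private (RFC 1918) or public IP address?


RFC 1918 private ranges:
  10.0.0.0/8 (10.0.0.0 - 10.255.255.255)
  172.16.0.0/12 (172.16.0.0 - 172.31.255.255)
  192.168.0.0/16 (192.168.0.0 - 192.168.255.255)
Public (not in any RFC 1918 range)


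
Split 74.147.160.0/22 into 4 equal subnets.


New prefix = 22 + 2 = 24
Each subnet has 256 addresses
  74.147.160.0/24
  74.147.161.0/24
  74.147.162.0/24
  74.147.163.0/24
Subnets: 74.147.160.0/24, 74.147.161.0/24, 74.147.162.0/24, 74.147.163.0/24


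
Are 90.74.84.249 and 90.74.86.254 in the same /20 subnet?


Mask: 255.255.240.0
90.74.84.249 AND mask = 90.74.80.0
90.74.86.254 AND mask = 90.74.80.0
Yes, same subnet (90.74.80.0)


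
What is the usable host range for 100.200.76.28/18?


Network: 100.200.64.0
Broadcast: 100.200.127.255
First usable = network + 1
Last usable = broadcast - 1
Range: 100.200.64.1 to 100.200.127.254


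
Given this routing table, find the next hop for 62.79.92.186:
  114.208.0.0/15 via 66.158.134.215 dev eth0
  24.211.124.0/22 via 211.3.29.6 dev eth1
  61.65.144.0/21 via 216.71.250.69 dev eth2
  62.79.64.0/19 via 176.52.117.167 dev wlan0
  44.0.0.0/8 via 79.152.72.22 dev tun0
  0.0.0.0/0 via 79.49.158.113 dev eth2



Longest prefix match for 62.79.92.186:
  /15 114.208.0.0: no
  /22 24.211.124.0: no
  /21 61.65.144.0: no
  /19 62.79.64.0: MATCH
  /8 44.0.0.0: no
  /0 0.0.0.0: MATCH
Selected: next-hop 176.52.117.167 via wlan0 (matched /19)


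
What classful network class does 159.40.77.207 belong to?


First octet: 159
Binary: 10011111
10xxxxxx -> Class B (128-191)
Class B, default mask 255.255.0.0 (/16)


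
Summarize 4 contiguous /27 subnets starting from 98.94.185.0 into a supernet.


Original prefix: /27
Number of subnets: 4 = 2^2
New prefix = 27 - 2 = 25
Supernet: 98.94.185.0/25


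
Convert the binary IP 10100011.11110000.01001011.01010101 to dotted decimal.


10100011 = 163
11110000 = 240
01001011 = 75
01010101 = 85
IP: 163.240.75.85


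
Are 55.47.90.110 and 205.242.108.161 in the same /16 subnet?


Mask: 255.255.0.0
55.47.90.110 AND mask = 55.47.0.0
205.242.108.161 AND mask = 205.242.0.0
No, different subnets (55.47.0.0 vs 205.242.0.0)


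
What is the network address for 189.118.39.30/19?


IP:   10111101.01110110.00100111.00011110
Mask: 11111111.11111111.11100000.00000000
AND operation:
Net:  10111101.01110110.00100000.00000000
Network: 189.118.32.0/19


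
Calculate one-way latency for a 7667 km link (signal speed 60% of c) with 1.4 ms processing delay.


Speed = 0.6 * 3e5 km/s = 180000 km/s
Propagation delay = 7667 / 180000 = 0.0426 s = 42.5944 ms
Processing delay = 1.4 ms
Total one-way latency = 43.9944 ms


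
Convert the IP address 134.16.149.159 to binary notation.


134 = 10000110
16 = 00010000
149 = 10010101
159 = 10011111
Binary: 10000110.00010000.10010101.10011111


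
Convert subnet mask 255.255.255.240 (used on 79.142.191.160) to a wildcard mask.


Subnet mask: 255.255.255.240
Wildcard = 255.255.255.255 - subnet mask
255 - 255 = 0
255 - 255 = 0
255 - 255 = 0
255 - 240 = 15
Wildcard: 0.0.0.15


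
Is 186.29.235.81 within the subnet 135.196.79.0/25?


Subnet network: 135.196.79.0
Test IP AND mask: 186.29.235.0
No, 186.29.235.81 is not in 135.196.79.0/25


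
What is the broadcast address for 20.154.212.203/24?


Network: 20.154.212.0/24
Host bits = 8
Set all host bits to 1:
Broadcast: 20.154.212.255


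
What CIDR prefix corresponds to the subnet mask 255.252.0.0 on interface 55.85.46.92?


Binary: 11111111.11111100.00000000.00000000
Count leading 1s
Prefix: /14


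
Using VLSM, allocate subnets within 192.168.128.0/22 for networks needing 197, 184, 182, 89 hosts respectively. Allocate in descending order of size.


197 hosts -> /24 (254 usable): 192.168.128.0/24
184 hosts -> /24 (254 usable): 192.168.129.0/24
182 hosts -> /24 (254 usable): 192.168.130.0/24
89 hosts -> /25 (126 usable): 192.168.131.0/25
Allocation: 192.168.128.0/24 (197 hosts, 254 usable); 192.168.129.0/24 (184 hosts, 254 usable); 192.168.130.0/24 (182 hosts, 254 usable); 192.168.131.0/25 (89 hosts, 126 usable)


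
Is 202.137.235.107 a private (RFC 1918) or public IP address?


RFC 1918 private ranges:
  10.0.0.0/8 (10.0.0.0 - 10.255.255.255)
  172.16.0.0/12 (172.16.0.0 - 172.31.255.255)
  192.168.0.0/16 (192.168.0.0 - 192.168.255.255)
Public (not in any RFC 1918 range)


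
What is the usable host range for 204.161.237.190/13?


Network: 204.160.0.0
Broadcast: 204.167.255.255
First usable = network + 1
Last usable = broadcast - 1
Range: 204.160.0.1 to 204.167.255.254


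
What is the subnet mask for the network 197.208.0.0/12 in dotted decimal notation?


/12 means 12 network bits, 20 host bits
Binary: 11111111111100000000000000000000
Mask: 255.240.0.0


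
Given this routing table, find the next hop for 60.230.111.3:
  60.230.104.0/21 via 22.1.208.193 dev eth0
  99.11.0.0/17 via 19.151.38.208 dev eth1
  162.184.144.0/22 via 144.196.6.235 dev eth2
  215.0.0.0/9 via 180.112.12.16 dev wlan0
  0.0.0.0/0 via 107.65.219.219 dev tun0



Longest prefix match for 60.230.111.3:
  /21 60.230.104.0: MATCH
  /17 99.11.0.0: no
  /22 162.184.144.0: no
  /9 215.0.0.0: no
  /0 0.0.0.0: MATCH
Selected: next-hop 22.1.208.193 via eth0 (matched /21)


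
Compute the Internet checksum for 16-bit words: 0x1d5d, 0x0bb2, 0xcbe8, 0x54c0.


Sum all words (with carry folding):
+ 0x1d5d = 0x1d5d
+ 0x0bb2 = 0x290f
+ 0xcbe8 = 0xf4f7
+ 0x54c0 = 0x49b8
One's complement: ~0x49b8
Checksum = 0xb647


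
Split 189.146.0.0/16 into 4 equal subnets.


New prefix = 16 + 2 = 18
Each subnet has 16384 addresses
  189.146.0.0/18
  189.146.64.0/18
  189.146.128.0/18
  189.146.192.0/18
Subnets: 189.146.0.0/18, 189.146.64.0/18, 189.146.128.0/18, 189.146.192.0/18


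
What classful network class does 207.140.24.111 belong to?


First octet: 207
Binary: 11001111
110xxxxx -> Class C (192-223)
Class C, default mask 255.255.255.0 (/24)


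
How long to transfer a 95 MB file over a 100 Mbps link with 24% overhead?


Effective throughput = 100 * (1 - 24/100) = 76 Mbps
File size in Mb = 95 * 8 = 760 Mb
Time = 760 / 76
Time = 10 seconds


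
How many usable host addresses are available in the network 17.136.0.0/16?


Host bits = 32 - 16 = 16
Total addresses = 2^16 = 65536
Usable = total - 2 (network and broadcast)
Usable hosts: 65534


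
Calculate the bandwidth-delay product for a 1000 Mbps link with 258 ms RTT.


BDP = bandwidth * RTT
= 1000 Mbps * 258 ms
= 1000 * 1e6 * 258 / 1000 bits
= 258000000 bits
= 32250000 bytes
= 31494.1406 KB
BDP = 258000000 bits (32250000 bytes)


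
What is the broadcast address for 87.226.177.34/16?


Network: 87.226.0.0/16
Host bits = 16
Set all host bits to 1:
Broadcast: 87.226.255.255


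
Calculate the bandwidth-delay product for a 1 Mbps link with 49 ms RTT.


BDP = bandwidth * RTT
= 1 Mbps * 49 ms
= 1 * 1e6 * 49 / 1000 bits
= 49000 bits
= 6125 bytes
= 5.9814 KB
BDP = 49000 bits (6125 bytes)


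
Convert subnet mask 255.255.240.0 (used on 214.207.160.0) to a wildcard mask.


Subnet mask: 255.255.240.0
Wildcard = 255.255.255.255 - subnet mask
255 - 255 = 0
255 - 255 = 0
255 - 240 = 15
255 - 0 = 255
Wildcard: 0.0.15.255


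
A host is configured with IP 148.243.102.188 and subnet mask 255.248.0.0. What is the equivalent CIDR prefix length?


Binary: 11111111.11111000.00000000.00000000
Count leading 1s
Prefix: /13


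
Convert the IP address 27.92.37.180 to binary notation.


27 = 00011011
92 = 01011100
37 = 00100101
180 = 10110100
Binary: 00011011.01011100.00100101.10110100


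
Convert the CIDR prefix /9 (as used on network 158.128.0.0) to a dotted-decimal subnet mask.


/9 means 9 network bits, 23 host bits
Binary: 11111111100000000000000000000000
Mask: 255.128.0.0


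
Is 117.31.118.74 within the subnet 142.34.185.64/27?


Subnet network: 142.34.185.64
Test IP AND mask: 117.31.118.64
No, 117.31.118.74 is not in 142.34.185.64/27


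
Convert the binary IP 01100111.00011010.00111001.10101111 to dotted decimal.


01100111 = 103
00011010 = 26
00111001 = 57
10101111 = 175
IP: 103.26.57.175


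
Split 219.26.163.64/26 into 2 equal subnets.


New prefix = 26 + 1 = 27
Each subnet has 32 addresses
  219.26.163.64/27
  219.26.163.96/27
Subnets: 219.26.163.64/27, 219.26.163.96/27


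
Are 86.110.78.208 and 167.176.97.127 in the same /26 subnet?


Mask: 255.255.255.192
86.110.78.208 AND mask = 86.110.78.192
167.176.97.127 AND mask = 167.176.97.64
No, different subnets (86.110.78.192 vs 167.176.97.64)


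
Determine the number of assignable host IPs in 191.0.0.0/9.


Host bits = 32 - 9 = 23
Total addresses = 2^23 = 8388608
Usable = total - 2 (network and broadcast)
Usable hosts: 8388606


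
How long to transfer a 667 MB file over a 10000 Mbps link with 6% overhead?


Effective throughput = 10000 * (1 - 6/100) = 9400 Mbps
File size in Mb = 667 * 8 = 5336 Mb
Time = 5336 / 9400
Time = 0.5677 seconds


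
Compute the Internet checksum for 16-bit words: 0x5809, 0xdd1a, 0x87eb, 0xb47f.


Sum all words (with carry folding):
+ 0x5809 = 0x5809
+ 0xdd1a = 0x3524
+ 0x87eb = 0xbd0f
+ 0xb47f = 0x718f
One's complement: ~0x718f
Checksum = 0x8e70


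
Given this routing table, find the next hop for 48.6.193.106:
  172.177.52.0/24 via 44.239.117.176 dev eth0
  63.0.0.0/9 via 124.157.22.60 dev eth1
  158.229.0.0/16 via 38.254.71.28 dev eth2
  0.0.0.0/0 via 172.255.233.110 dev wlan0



Longest prefix match for 48.6.193.106:
  /24 172.177.52.0: no
  /9 63.0.0.0: no
  /16 158.229.0.0: no
  /0 0.0.0.0: MATCH
Selected: next-hop 172.255.233.110 via wlan0 (matched /0)


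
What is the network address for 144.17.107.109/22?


IP:   10010000.00010001.01101011.01101101
Mask: 11111111.11111111.11111100.00000000
AND operation:
Net:  10010000.00010001.01101000.00000000
Network: 144.17.104.0/22


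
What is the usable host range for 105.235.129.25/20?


Network: 105.235.128.0
Broadcast: 105.235.143.255
First usable = network + 1
Last usable = broadcast - 1
Range: 105.235.128.1 to 105.235.143.254


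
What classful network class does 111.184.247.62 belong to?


First octet: 111
Binary: 01101111
0xxxxxxx -> Class A (1-126)
Class A, default mask 255.0.0.0 (/8)


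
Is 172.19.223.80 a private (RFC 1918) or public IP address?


RFC 1918 private ranges:
  10.0.0.0/8 (10.0.0.0 - 10.255.255.255)
  172.16.0.0/12 (172.16.0.0 - 172.31.255.255)
  192.168.0.0/16 (192.168.0.0 - 192.168.255.255)
Private (in 172.16.0.0/12)


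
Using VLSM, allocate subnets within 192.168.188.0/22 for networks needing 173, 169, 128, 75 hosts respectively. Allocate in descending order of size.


173 hosts -> /24 (254 usable): 192.168.188.0/24
169 hosts -> /24 (254 usable): 192.168.189.0/24
128 hosts -> /24 (254 usable): 192.168.190.0/24
75 hosts -> /25 (126 usable): 192.168.191.0/25
Allocation: 192.168.188.0/24 (173 hosts, 254 usable); 192.168.189.0/24 (169 hosts, 254 usable); 192.168.190.0/24 (128 hosts, 254 usable); 192.168.191.0/25 (75 hosts, 126 usable)


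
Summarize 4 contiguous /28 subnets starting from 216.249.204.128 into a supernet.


Original prefix: /28
Number of subnets: 4 = 2^2
New prefix = 28 - 2 = 26
Supernet: 216.249.204.128/26


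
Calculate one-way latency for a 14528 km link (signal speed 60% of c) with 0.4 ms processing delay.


Speed = 0.6 * 3e5 km/s = 180000 km/s
Propagation delay = 14528 / 180000 = 0.0807 s = 80.7111 ms
Processing delay = 0.4 ms
Total one-way latency = 81.1111 ms


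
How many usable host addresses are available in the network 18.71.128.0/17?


Host bits = 32 - 17 = 15
Total addresses = 2^15 = 32768
Usable = total - 2 (network and broadcast)
Usable hosts: 32766


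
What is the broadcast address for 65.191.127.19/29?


Network: 65.191.127.16/29
Host bits = 3
Set all host bits to 1:
Broadcast: 65.191.127.23
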